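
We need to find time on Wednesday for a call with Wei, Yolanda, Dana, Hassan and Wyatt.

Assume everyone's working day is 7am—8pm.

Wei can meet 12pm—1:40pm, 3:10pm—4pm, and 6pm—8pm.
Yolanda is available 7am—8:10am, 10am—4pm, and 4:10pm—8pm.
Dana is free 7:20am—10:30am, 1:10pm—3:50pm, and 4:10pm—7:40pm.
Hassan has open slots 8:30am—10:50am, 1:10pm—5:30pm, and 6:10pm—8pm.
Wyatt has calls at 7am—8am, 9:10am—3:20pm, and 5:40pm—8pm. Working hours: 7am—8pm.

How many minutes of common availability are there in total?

Wyatt free within 07:00–20:00: 08:00–09:10, 15:20–17:40.
Wei ∩ Yolanda: 12:00–13:40, 15:10–16:00, 18:00–20:00.
Wei ∩ Yolanda ∩ Dana: 13:10–13:40, 15:10–15:50, 18:00–19:40.
Wei ∩ Yolanda ∩ Dana ∩ Hassan: 13:10–13:40, 15:10–15:50, 18:10–19:40.
Wei ∩ Yolanda ∩ Dana ∩ Hassan ∩ Wyatt: 15:20–15:50.
Total common minutes: 30.

30 minutes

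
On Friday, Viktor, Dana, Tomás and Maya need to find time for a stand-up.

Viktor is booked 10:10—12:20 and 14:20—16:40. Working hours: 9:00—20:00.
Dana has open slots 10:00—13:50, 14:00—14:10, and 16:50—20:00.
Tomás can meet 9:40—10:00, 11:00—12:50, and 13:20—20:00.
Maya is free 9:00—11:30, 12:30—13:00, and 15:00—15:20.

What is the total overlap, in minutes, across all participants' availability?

20 minutes

Viktor free within 09:00–20:00: 09:00–10:10, 12:20–14:20, 16:40–20:00.
Viktor ∩ Dana: 10:00–10:10, 12:20–13:50, 14:00–14:10, 16:50–20:00.
Viktor ∩ Dana ∩ Tomás: 12:20–12:50, 13:20–13:50, 14:00–14:10, 16:50–20:00.
Viktor ∩ Dana ∩ Tomás ∩ Maya: 12:30–12:50.
Total common minutes: 20.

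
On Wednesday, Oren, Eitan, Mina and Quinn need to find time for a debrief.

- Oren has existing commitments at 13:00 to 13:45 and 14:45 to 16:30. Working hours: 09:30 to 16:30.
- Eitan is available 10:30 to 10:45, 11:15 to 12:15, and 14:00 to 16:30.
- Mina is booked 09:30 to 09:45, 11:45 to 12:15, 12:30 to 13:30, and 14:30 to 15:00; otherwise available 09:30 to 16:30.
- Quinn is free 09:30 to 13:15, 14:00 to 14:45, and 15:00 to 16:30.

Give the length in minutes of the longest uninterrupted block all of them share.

Oren free within 09:30–16:30: 09:30–13:00, 13:45–14:45.
Mina free within 09:30–16:30: 09:45–11:45, 12:15–12:30, 13:30–14:30, 15:00–16:30.
Oren ∩ Eitan: 10:30–10:45, 11:15–12:15, 14:00–14:45.
Oren ∩ Eitan ∩ Mina: 10:30–10:45, 11:15–11:45, 14:00–14:30.
Oren ∩ Eitan ∩ Mina ∩ Quinn: 10:30–10:45, 11:15–11:45, 14:00–14:30.
Common window lengths: 15, 30, 30 min; longest is 30.

30 minutes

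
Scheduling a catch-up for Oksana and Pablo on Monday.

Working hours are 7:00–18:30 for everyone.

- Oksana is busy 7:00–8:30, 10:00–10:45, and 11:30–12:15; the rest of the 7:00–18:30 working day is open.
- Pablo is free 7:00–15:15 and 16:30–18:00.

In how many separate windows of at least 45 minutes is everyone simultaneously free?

4

Oksana free within 07:00–18:30: 08:30–10:00, 10:45–11:30, 12:15–18:30.
Oksana ∩ Pablo: 08:30–10:00, 10:45–11:30, 12:15–15:15, 16:30–18:00.
Windows ≥ 45 min: 08:30–10:00, 10:45–11:30, 12:15–15:15, 16:30–18:00.
That's 4 windows.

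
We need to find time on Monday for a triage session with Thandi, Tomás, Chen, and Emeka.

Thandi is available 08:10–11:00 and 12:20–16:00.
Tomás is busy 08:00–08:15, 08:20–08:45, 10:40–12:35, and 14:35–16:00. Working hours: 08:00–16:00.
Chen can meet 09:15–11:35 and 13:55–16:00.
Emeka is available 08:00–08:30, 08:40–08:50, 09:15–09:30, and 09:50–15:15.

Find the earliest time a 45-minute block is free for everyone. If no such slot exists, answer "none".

Tomás free within 08:00–16:00: 08:15–08:20, 08:45–10:40, 12:35–14:35.
Thandi ∩ Tomás: 08:15–08:20, 08:45–10:40, 12:35–14:35.
Thandi ∩ Tomás ∩ Chen: 09:15–10:40, 13:55–14:35.
Thandi ∩ Tomás ∩ Chen ∩ Emeka: 09:15–09:30, 09:50–10:40, 13:55–14:35.
Windows ≥ 45 min: 09:50–10:40.
Earliest such window starts at 09:50.

09:50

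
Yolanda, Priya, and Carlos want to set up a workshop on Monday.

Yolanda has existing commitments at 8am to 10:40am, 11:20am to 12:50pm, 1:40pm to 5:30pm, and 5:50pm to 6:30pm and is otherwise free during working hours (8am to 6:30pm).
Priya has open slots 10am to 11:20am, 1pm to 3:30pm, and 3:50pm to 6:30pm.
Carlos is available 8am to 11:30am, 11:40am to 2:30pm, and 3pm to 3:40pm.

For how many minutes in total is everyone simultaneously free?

80 minutes

Yolanda free within 08:00–18:30: 10:40–11:20, 12:50–13:40, 17:30–17:50.
Yolanda ∩ Priya: 10:40–11:20, 13:00–13:40, 17:30–17:50.
Yolanda ∩ Priya ∩ Carlos: 10:40–11:20, 13:00–13:40.
Total common minutes: 40 + 40 = 80.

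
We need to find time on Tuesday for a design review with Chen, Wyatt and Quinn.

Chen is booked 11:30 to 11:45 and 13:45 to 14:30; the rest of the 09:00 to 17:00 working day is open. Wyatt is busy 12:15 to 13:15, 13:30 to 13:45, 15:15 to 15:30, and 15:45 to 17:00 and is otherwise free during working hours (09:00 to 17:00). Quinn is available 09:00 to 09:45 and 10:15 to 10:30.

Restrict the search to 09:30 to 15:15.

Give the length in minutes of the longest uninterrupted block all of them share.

15 minutes

Chen free within 09:00–17:00: 09:00–11:30, 11:45–13:45, 14:30–17:00.
Wyatt free within 09:00–17:00: 09:00–12:15, 13:15–13:30, 13:45–15:15, 15:30–15:45.
Chen ∩ Wyatt: 09:00–11:30, 11:45–12:15, 13:15–13:30, 14:30–15:15, 15:30–15:45.
Chen ∩ Wyatt ∩ Quinn: 09:00–09:45, 10:15–10:30.
Restricted to 09:30–15:15: 09:30–09:45, 10:15–10:30.
Common window lengths: 15, 15 min; longest is 15.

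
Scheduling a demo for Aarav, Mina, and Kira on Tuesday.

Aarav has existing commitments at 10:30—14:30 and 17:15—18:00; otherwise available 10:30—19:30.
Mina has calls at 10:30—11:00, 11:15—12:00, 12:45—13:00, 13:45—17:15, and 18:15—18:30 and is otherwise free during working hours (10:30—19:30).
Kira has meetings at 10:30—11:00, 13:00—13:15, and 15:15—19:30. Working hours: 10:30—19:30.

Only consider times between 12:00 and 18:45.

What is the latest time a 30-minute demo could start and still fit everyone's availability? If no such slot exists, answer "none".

Aarav free within 10:30–19:30: 14:30–17:15, 18:00–19:30.
Mina free within 10:30–19:30: 11:00–11:15, 12:00–12:45, 13:00–13:45, 17:15–18:15, 18:30–19:30.
Kira free within 10:30–19:30: 11:00–13:00, 13:15–15:15.
Aarav ∩ Mina: 18:00–18:15, 18:30–19:30.
Aarav ∩ Mina ∩ Kira: (none).
Restricted to 12:00–18:45: (none).
Windows ≥ 30 min: (none).

none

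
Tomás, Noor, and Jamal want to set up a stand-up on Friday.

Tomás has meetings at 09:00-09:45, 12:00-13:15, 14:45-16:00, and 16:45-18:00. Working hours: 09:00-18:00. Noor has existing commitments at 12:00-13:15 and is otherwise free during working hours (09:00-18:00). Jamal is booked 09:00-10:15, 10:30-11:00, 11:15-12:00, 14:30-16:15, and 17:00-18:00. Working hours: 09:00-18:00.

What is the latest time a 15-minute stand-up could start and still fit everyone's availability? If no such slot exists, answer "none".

16:30

Tomás free within 09:00–18:00: 09:45–12:00, 13:15–14:45, 16:00–16:45.
Noor free within 09:00–18:00: 09:00–12:00, 13:15–18:00.
Jamal free within 09:00–18:00: 10:15–10:30, 11:00–11:15, 12:00–14:30, 16:15–17:00.
Tomás ∩ Noor: 09:45–12:00, 13:15–14:45, 16:00–16:45.
Tomás ∩ Noor ∩ Jamal: 10:15–10:30, 11:00–11:15, 13:15–14:30, 16:15–16:45.
Windows ≥ 15 min: 10:15–10:30, 11:00–11:15, 13:15–14:30, 16:15–16:45.
Latest start in the last window 16:15–16:45 is 16:45 − 15 min = 16:30.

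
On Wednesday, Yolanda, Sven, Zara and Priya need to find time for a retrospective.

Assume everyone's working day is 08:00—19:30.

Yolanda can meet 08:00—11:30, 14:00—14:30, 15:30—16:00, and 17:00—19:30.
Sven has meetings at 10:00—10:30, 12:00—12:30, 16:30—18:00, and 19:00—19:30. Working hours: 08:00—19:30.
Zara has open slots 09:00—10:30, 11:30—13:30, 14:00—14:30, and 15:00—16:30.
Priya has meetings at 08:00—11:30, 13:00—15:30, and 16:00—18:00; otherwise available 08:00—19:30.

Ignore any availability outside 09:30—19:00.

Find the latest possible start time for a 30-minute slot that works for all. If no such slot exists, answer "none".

Sven free within 08:00–19:30: 08:00–10:00, 10:30–12:00, 12:30–16:30, 18:00–19:00.
Priya free within 08:00–19:30: 11:30–13:00, 15:30–16:00, 18:00–19:30.
Yolanda ∩ Sven: 08:00–10:00, 10:30–11:30, 14:00–14:30, 15:30–16:00, 18:00–19:00.
Yolanda ∩ Sven ∩ Zara: 09:00–10:00, 14:00–14:30, 15:30–16:00.
Yolanda ∩ Sven ∩ Zara ∩ Priya: 15:30–16:00.
Restricted to 09:30–19:00: 15:30–16:00.
Windows ≥ 30 min: 15:30–16:00.
Latest start in the last window 15:30–16:00 is 16:00 − 30 min = 15:30.

15:30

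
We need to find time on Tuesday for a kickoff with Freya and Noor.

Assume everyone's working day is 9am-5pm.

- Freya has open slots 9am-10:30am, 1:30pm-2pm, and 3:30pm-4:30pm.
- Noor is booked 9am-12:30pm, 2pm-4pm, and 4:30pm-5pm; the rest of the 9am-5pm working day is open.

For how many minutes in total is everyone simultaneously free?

60 minutes

Noor free within 09:00–17:00: 12:30–14:00, 16:00–16:30.
Freya ∩ Noor: 13:30–14:00, 16:00–16:30.
Total common minutes: 30 + 30 = 60.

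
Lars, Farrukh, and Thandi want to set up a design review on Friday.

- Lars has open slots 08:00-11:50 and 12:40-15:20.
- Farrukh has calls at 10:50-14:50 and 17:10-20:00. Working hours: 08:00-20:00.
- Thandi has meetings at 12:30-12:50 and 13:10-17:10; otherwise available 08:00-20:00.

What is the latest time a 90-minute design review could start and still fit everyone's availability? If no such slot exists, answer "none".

Farrukh free within 08:00–20:00: 08:00–10:50, 14:50–17:10.
Thandi free within 08:00–20:00: 08:00–12:30, 12:50–13:10, 17:10–20:00.
Lars ∩ Farrukh: 08:00–10:50, 14:50–15:20.
Lars ∩ Farrukh ∩ Thandi: 08:00–10:50.
Windows ≥ 90 min: 08:00–10:50.
Latest start in the last window 08:00–10:50 is 10:50 − 90 min = 09:20.

09:20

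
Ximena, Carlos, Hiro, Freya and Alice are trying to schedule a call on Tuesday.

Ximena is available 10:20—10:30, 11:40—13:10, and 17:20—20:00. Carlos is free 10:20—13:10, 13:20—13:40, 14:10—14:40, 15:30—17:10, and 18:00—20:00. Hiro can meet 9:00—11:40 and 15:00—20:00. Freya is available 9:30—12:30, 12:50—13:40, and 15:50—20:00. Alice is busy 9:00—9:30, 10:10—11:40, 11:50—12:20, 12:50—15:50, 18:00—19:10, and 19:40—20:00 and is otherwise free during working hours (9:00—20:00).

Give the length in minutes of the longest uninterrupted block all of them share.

30 minutes

Alice free within 09:00–20:00: 09:30–10:10, 11:40–11:50, 12:20–12:50, 15:50–18:00, 19:10–19:40.
Ximena ∩ Carlos: 10:20–10:30, 11:40–13:10, 18:00–20:00.
Ximena ∩ Carlos ∩ Hiro: 10:20–10:30, 18:00–20:00.
Ximena ∩ Carlos ∩ Hiro ∩ Freya: 10:20–10:30, 18:00–20:00.
Ximena ∩ Carlos ∩ Hiro ∩ Freya ∩ Alice: 19:10–19:40.
Single common window of 30 minutes.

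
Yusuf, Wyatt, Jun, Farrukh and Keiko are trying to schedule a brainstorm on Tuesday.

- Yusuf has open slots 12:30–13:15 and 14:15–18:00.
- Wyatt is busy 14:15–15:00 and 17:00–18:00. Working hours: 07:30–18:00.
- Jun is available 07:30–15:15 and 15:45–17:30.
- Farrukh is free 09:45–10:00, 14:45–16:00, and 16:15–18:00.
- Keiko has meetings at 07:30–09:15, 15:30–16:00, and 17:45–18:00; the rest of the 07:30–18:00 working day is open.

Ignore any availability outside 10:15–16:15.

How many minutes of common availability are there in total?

15 minutes

Wyatt free within 07:30–18:00: 07:30–14:15, 15:00–17:00.
Keiko free within 07:30–18:00: 09:15–15:30, 16:00–17:45.
Yusuf ∩ Wyatt: 12:30–13:15, 15:00–17:00.
Yusuf ∩ Wyatt ∩ Jun: 12:30–13:15, 15:00–15:15, 15:45–17:00.
Yusuf ∩ Wyatt ∩ Jun ∩ Farrukh: 15:00–15:15, 15:45–16:00, 16:15–17:00.
Yusuf ∩ Wyatt ∩ Jun ∩ Farrukh ∩ Keiko: 15:00–15:15, 16:15–17:00.
Restricted to 10:15–16:15: 15:00–15:15.
Total common minutes: 15.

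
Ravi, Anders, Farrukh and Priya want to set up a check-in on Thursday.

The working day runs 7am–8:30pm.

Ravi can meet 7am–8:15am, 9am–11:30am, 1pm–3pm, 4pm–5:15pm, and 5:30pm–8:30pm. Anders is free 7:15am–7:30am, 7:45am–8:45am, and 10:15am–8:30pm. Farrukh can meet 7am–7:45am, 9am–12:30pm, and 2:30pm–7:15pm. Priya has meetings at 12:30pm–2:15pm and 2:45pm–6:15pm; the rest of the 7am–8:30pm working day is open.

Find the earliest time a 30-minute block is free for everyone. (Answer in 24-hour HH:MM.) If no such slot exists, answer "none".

10:15

Priya free within 07:00–20:30: 07:00–12:30, 14:15–14:45, 18:15–20:30.
Ravi ∩ Anders: 07:15–07:30, 07:45–08:15, 10:15–11:30, 13:00–15:00, 16:00–17:15, 17:30–20:30.
Ravi ∩ Anders ∩ Farrukh: 07:15–07:30, 10:15–11:30, 14:30–15:00, 16:00–17:15, 17:30–19:15.
Ravi ∩ Anders ∩ Farrukh ∩ Priya: 07:15–07:30, 10:15–11:30, 14:30–14:45, 18:15–19:15.
Windows ≥ 30 min: 10:15–11:30, 18:15–19:15.
Earliest such window starts at 10:15.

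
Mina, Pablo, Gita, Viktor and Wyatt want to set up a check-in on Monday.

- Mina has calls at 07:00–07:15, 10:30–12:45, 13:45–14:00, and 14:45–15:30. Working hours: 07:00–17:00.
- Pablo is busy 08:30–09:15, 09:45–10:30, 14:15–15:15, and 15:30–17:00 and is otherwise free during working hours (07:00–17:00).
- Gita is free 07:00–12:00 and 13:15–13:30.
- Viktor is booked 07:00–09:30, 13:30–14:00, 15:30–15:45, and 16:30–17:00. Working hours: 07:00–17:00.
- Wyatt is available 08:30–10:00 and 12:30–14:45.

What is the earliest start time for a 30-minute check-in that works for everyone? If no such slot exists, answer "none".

Mina free within 07:00–17:00: 07:15–10:30, 12:45–13:45, 14:00–14:45, 15:30–17:00.
Pablo free within 07:00–17:00: 07:00–08:30, 09:15–09:45, 10:30–14:15, 15:15–15:30.
Viktor free within 07:00–17:00: 09:30–13:30, 14:00–15:30, 15:45–16:30.
Mina ∩ Pablo: 07:15–08:30, 09:15–09:45, 12:45–13:45, 14:00–14:15.
Mina ∩ Pablo ∩ Gita: 07:15–08:30, 09:15–09:45, 13:15–13:30.
Mina ∩ Pablo ∩ Gita ∩ Viktor: 09:30–09:45, 13:15–13:30.
Mina ∩ Pablo ∩ Gita ∩ Viktor ∩ Wyatt: 09:30–09:45, 13:15–13:30.
Windows ≥ 30 min: (none).

none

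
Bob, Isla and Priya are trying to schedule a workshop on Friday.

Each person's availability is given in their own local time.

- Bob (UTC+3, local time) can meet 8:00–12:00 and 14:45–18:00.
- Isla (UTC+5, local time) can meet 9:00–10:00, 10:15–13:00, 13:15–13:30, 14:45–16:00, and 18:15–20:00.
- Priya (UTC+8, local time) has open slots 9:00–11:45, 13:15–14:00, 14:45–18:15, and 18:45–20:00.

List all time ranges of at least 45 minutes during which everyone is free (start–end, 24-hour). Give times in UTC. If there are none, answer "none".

Bob → UTC: 05:00–09:00, 11:45–15:00.
Isla → UTC: 04:00–05:00, 05:15–08:00, 08:15–08:30, 09:45–11:00, 13:15–15:00.
Priya → UTC: 01:00–03:45, 05:15–06:00, 06:45–10:15, 10:45–12:00.
Bob ∩ Isla: 05:15–08:00, 08:15–08:30, 13:15–15:00.
Bob ∩ Isla ∩ Priya: 05:15–06:00, 06:45–08:00, 08:15–08:30.
Windows ≥ 45 min: 05:15–06:00, 06:45–08:00.

05:15–06:00, 06:45–08:00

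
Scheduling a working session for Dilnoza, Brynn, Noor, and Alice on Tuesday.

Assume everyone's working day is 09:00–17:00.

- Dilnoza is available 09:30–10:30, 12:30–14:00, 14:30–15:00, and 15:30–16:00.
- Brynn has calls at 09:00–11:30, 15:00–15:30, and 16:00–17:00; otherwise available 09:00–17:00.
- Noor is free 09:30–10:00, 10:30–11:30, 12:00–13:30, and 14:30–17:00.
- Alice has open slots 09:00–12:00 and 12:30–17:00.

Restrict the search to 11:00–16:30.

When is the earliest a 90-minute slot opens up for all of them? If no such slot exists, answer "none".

Brynn free within 09:00–17:00: 11:30–15:00, 15:30–16:00.
Dilnoza ∩ Brynn: 12:30–14:00, 14:30–15:00, 15:30–16:00.
Dilnoza ∩ Brynn ∩ Noor: 12:30–13:30, 14:30–15:00, 15:30–16:00.
Dilnoza ∩ Brynn ∩ Noor ∩ Alice: 12:30–13:30, 14:30–15:00, 15:30–16:00.
Restricted to 11:00–16:30: 12:30–13:30, 14:30–15:00, 15:30–16:00.
Windows ≥ 90 min: (none).

none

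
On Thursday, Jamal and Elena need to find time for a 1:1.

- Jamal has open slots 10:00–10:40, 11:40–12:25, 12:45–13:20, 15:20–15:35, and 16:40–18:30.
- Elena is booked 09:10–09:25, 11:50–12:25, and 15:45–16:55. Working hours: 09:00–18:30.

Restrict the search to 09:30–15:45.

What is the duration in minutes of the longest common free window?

Elena free within 09:00–18:30: 09:00–09:10, 09:25–11:50, 12:25–15:45, 16:55–18:30.
Jamal ∩ Elena: 10:00–10:40, 11:40–11:50, 12:45–13:20, 15:20–15:35, 16:55–18:30.
Restricted to 09:30–15:45: 10:00–10:40, 11:40–11:50, 12:45–13:20, 15:20–15:35.
Common window lengths: 40, 10, 35, 15 min; longest is 40.

40 minutes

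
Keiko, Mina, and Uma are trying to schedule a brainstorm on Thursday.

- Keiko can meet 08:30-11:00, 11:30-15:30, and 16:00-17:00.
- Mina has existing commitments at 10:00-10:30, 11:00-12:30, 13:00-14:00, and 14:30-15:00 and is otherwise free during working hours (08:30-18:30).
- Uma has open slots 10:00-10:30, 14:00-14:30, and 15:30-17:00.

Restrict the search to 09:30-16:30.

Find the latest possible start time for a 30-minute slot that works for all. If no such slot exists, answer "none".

Mina free within 08:30–18:30: 08:30–10:00, 10:30–11:00, 12:30–13:00, 14:00–14:30, 15:00–18:30.
Keiko ∩ Mina: 08:30–10:00, 10:30–11:00, 12:30–13:00, 14:00–14:30, 15:00–15:30, 16:00–17:00.
Keiko ∩ Mina ∩ Uma: 14:00–14:30, 16:00–17:00.
Restricted to 09:30–16:30: 14:00–14:30, 16:00–16:30.
Windows ≥ 30 min: 14:00–14:30, 16:00–16:30.
Latest start in the last window 16:00–16:30 is 16:30 − 30 min = 16:00.

16:00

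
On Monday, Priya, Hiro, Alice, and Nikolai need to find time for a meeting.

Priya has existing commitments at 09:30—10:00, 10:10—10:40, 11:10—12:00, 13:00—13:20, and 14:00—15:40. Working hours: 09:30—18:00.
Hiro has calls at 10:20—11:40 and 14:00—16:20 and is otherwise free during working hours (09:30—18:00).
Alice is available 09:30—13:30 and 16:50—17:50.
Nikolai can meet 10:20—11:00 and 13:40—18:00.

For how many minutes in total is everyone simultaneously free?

60 minutes

Priya free within 09:30–18:00: 10:00–10:10, 10:40–11:10, 12:00–13:00, 13:20–14:00, 15:40–18:00.
Hiro free within 09:30–18:00: 09:30–10:20, 11:40–14:00, 16:20–18:00.
Priya ∩ Hiro: 10:00–10:10, 12:00–13:00, 13:20–14:00, 16:20–18:00.
Priya ∩ Hiro ∩ Alice: 10:00–10:10, 12:00–13:00, 13:20–13:30, 16:50–17:50.
Priya ∩ Hiro ∩ Alice ∩ Nikolai: 16:50–17:50.
Total common minutes: 60.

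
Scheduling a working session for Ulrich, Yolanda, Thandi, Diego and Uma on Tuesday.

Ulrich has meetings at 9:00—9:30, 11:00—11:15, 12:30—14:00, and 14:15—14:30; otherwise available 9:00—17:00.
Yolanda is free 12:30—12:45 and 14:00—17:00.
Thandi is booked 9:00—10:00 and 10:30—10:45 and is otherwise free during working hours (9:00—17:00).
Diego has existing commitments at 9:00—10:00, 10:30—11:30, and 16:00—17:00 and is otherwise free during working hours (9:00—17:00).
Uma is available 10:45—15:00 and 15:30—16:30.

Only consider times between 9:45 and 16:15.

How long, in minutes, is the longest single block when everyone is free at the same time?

Ulrich free within 09:00–17:00: 09:30–11:00, 11:15–12:30, 14:00–14:15, 14:30–17:00.
Thandi free within 09:00–17:00: 10:00–10:30, 10:45–17:00.
Diego free within 09:00–17:00: 10:00–10:30, 11:30–16:00.
Ulrich ∩ Yolanda: 14:00–14:15, 14:30–17:00.
Ulrich ∩ Yolanda ∩ Thandi: 14:00–14:15, 14:30–17:00.
Ulrich ∩ Yolanda ∩ Thandi ∩ Diego: 14:00–14:15, 14:30–16:00.
Ulrich ∩ Yolanda ∩ Thandi ∩ Diego ∩ Uma: 14:00–14:15, 14:30–15:00, 15:30–16:00.
Restricted to 09:45–16:15: 14:00–14:15, 14:30–15:00, 15:30–16:00.
Common window lengths: 15, 30, 30 min; longest is 30.

30 minutes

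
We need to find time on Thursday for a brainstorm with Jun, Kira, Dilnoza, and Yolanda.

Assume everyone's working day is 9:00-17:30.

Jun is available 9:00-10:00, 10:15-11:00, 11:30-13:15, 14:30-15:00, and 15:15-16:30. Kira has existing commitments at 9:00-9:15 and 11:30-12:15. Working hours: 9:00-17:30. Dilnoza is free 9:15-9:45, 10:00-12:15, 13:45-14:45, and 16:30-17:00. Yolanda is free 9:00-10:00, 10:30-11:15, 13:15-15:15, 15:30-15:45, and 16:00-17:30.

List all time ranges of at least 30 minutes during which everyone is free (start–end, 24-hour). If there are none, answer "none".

Kira free within 09:00–17:30: 09:15–11:30, 12:15–17:30.
Jun ∩ Kira: 09:15–10:00, 10:15–11:00, 12:15–13:15, 14:30–15:00, 15:15–16:30.
Jun ∩ Kira ∩ Dilnoza: 09:15–09:45, 10:15–11:00, 14:30–14:45.
Jun ∩ Kira ∩ Dilnoza ∩ Yolanda: 09:15–09:45, 10:30–11:00, 14:30–14:45.
Windows ≥ 30 min: 09:15–09:45, 10:30–11:00.

09:15–09:45, 10:30–11:00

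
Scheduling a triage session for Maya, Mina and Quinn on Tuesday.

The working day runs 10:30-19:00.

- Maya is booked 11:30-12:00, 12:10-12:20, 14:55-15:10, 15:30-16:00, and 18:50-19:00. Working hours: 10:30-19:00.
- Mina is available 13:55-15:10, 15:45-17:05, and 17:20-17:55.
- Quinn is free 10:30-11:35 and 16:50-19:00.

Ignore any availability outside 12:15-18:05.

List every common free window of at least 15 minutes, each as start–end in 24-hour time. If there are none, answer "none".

16:50–17:05, 17:20–17:55

Maya free within 10:30–19:00: 10:30–11:30, 12:00–12:10, 12:20–14:55, 15:10–15:30, 16:00–18:50.
Maya ∩ Mina: 13:55–14:55, 16:00–17:05, 17:20–17:55.
Maya ∩ Mina ∩ Quinn: 16:50–17:05, 17:20–17:55.
Restricted to 12:15–18:05: 16:50–17:05, 17:20–17:55.
Windows ≥ 15 min: 16:50–17:05, 17:20–17:55.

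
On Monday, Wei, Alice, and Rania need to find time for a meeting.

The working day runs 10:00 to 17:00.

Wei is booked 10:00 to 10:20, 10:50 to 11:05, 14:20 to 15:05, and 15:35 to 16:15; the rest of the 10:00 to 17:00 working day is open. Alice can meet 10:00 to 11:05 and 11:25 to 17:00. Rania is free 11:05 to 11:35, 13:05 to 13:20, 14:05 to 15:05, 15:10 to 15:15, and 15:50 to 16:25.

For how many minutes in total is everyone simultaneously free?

Wei free within 10:00–17:00: 10:20–10:50, 11:05–14:20, 15:05–15:35, 16:15–17:00.
Wei ∩ Alice: 10:20–10:50, 11:25–14:20, 15:05–15:35, 16:15–17:00.
Wei ∩ Alice ∩ Rania: 11:25–11:35, 13:05–13:20, 14:05–14:20, 15:10–15:15, 16:15–16:25.
Total common minutes: 10 + 15 + 15 + 5 + 10 = 55.

55 minutes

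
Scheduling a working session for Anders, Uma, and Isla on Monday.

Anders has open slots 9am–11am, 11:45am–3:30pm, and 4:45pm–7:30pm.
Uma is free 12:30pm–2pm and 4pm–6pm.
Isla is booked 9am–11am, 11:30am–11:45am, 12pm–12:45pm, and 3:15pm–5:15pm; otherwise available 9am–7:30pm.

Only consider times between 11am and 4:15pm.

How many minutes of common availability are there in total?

Isla free within 09:00–19:30: 11:00–11:30, 11:45–12:00, 12:45–15:15, 17:15–19:30.
Anders ∩ Uma: 12:30–14:00, 16:45–18:00.
Anders ∩ Uma ∩ Isla: 12:45–14:00, 17:15–18:00.
Restricted to 11:00–16:15: 12:45–14:00.
Total common minutes: 75.

75 minutes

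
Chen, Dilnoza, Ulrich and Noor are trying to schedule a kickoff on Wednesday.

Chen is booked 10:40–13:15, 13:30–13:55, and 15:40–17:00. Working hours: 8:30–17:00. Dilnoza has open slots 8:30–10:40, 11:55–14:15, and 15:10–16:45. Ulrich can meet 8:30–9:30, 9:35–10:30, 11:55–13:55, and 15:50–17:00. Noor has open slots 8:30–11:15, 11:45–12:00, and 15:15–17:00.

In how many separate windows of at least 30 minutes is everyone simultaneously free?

Chen free within 08:30–17:00: 08:30–10:40, 13:15–13:30, 13:55–15:40.
Chen ∩ Dilnoza: 08:30–10:40, 13:15–13:30, 13:55–14:15, 15:10–15:40.
Chen ∩ Dilnoza ∩ Ulrich: 08:30–09:30, 09:35–10:30, 13:15–13:30.
Chen ∩ Dilnoza ∩ Ulrich ∩ Noor: 08:30–09:30, 09:35–10:30.
Windows ≥ 30 min: 08:30–09:30, 09:35–10:30.
That's 2 windows.

2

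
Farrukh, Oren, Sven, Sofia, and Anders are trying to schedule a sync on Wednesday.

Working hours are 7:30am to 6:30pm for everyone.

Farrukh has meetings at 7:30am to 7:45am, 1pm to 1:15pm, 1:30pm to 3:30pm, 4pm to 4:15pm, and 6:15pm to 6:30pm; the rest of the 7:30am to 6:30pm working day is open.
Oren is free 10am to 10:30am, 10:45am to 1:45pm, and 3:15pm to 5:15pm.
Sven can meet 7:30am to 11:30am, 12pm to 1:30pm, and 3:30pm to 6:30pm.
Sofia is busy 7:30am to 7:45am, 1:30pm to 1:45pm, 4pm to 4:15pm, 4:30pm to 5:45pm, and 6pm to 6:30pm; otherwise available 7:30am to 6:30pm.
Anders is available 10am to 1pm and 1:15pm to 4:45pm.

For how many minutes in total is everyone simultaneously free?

195 minutes

Farrukh free within 07:30–18:30: 07:45–13:00, 13:15–13:30, 15:30–16:00, 16:15–18:15.
Sofia free within 07:30–18:30: 07:45–13:30, 13:45–16:00, 16:15–16:30, 17:45–18:00.
Farrukh ∩ Oren: 10:00–10:30, 10:45–13:00, 13:15–13:30, 15:30–16:00, 16:15–17:15.
Farrukh ∩ Oren ∩ Sven: 10:00–10:30, 10:45–11:30, 12:00–13:00, 13:15–13:30, 15:30–16:00, 16:15–17:15.
Farrukh ∩ Oren ∩ Sven ∩ Sofia: 10:00–10:30, 10:45–11:30, 12:00–13:00, 13:15–13:30, 15:30–16:00, 16:15–16:30.
Farrukh ∩ Oren ∩ Sven ∩ Sofia ∩ Anders: 10:00–10:30, 10:45–11:30, 12:00–13:00, 13:15–13:30, 15:30–16:00, 16:15–16:30.
Total common minutes: 30 + 45 + 60 + 15 + 30 + 15 = 195.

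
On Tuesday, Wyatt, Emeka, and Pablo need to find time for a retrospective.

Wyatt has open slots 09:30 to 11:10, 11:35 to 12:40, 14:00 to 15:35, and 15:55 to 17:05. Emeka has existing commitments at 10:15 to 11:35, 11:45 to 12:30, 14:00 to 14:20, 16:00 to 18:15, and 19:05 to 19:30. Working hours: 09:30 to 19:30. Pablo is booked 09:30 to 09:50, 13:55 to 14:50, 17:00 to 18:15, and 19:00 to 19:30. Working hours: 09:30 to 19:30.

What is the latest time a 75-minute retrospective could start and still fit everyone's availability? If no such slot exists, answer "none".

none

Emeka free within 09:30–19:30: 09:30–10:15, 11:35–11:45, 12:30–14:00, 14:20–16:00, 18:15–19:05.
Pablo free within 09:30–19:30: 09:50–13:55, 14:50–17:00, 18:15–19:00.
Wyatt ∩ Emeka: 09:30–10:15, 11:35–11:45, 12:30–12:40, 14:20–15:35, 15:55–16:00.
Wyatt ∩ Emeka ∩ Pablo: 09:50–10:15, 11:35–11:45, 12:30–12:40, 14:50–15:35, 15:55–16:00.
Windows ≥ 75 min: (none).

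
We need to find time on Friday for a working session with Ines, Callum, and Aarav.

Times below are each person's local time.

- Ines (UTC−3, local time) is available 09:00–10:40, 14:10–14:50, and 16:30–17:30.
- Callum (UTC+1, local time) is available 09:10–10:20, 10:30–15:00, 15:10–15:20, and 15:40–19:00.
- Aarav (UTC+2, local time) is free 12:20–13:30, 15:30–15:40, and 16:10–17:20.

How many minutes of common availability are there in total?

10 minutes

Ines → UTC: 12:00–13:40, 17:10–17:50, 19:30–20:30.
Callum → UTC: 08:10–09:20, 09:30–14:00, 14:10–14:20, 14:40–18:00.
Aarav → UTC: 10:20–11:30, 13:30–13:40, 14:10–15:20.
Ines ∩ Callum: 12:00–13:40, 17:10–17:50.
Ines ∩ Callum ∩ Aarav: 13:30–13:40.
Total common minutes: 10.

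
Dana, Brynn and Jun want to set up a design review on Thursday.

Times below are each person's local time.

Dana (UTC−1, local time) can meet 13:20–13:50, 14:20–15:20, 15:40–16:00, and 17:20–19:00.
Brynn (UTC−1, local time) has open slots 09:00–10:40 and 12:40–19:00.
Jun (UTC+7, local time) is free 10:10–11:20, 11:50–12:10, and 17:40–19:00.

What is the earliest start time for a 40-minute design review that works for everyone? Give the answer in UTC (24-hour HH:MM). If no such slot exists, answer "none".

Dana → UTC: 14:20–14:50, 15:20–16:20, 16:40–17:00, 18:20–20:00.
Brynn → UTC: 10:00–11:40, 13:40–20:00.
Jun → UTC: 03:10–04:20, 04:50–05:10, 10:40–12:00.
Dana ∩ Brynn: 14:20–14:50, 15:20–16:20, 16:40–17:00, 18:20–20:00.
Dana ∩ Brynn ∩ Jun: (none).
Windows ≥ 40 min: (none).

none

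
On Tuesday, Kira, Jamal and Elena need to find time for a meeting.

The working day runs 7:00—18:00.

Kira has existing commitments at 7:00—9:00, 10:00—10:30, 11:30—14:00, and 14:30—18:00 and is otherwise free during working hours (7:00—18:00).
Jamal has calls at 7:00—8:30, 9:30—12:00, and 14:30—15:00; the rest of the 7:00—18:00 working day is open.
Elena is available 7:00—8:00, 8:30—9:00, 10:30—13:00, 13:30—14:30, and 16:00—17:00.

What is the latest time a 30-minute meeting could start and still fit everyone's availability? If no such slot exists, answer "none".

14:00

Kira free within 07:00–18:00: 09:00–10:00, 10:30–11:30, 14:00–14:30.
Jamal free within 07:00–18:00: 08:30–09:30, 12:00–14:30, 15:00–18:00.
Kira ∩ Jamal: 09:00–09:30, 14:00–14:30.
Kira ∩ Jamal ∩ Elena: 14:00–14:30.
Windows ≥ 30 min: 14:00–14:30.
Latest start in the last window 14:00–14:30 is 14:30 − 30 min = 14:00.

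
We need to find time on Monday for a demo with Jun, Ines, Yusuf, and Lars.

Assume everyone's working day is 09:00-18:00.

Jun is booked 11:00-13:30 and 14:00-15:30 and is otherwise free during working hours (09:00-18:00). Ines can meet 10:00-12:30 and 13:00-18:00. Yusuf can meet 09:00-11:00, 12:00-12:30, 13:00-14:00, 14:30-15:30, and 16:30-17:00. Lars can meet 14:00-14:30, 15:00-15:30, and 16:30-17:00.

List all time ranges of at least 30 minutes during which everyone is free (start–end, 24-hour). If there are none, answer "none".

Jun free within 09:00–18:00: 09:00–11:00, 13:30–14:00, 15:30–18:00.
Jun ∩ Ines: 10:00–11:00, 13:30–14:00, 15:30–18:00.
Jun ∩ Ines ∩ Yusuf: 10:00–11:00, 13:30–14:00, 16:30–17:00.
Jun ∩ Ines ∩ Yusuf ∩ Lars: 16:30–17:00.
Windows ≥ 30 min: 16:30–17:00.

16:30–17:00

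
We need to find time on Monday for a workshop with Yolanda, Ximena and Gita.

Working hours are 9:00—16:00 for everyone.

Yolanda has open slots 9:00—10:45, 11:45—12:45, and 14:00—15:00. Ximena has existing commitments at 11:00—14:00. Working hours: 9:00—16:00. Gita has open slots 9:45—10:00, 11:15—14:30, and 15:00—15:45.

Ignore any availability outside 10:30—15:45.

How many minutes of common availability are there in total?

Ximena free within 09:00–16:00: 09:00–11:00, 14:00–16:00.
Yolanda ∩ Ximena: 09:00–10:45, 14:00–15:00.
Yolanda ∩ Ximena ∩ Gita: 09:45–10:00, 14:00–14:30.
Restricted to 10:30–15:45: 14:00–14:30.
Total common minutes: 30.

30 minutes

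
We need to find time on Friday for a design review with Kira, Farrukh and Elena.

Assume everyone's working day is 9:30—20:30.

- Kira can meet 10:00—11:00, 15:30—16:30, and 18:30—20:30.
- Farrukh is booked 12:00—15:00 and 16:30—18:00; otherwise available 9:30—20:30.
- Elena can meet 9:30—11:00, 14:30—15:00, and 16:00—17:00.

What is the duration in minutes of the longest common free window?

Farrukh free within 09:30–20:30: 09:30–12:00, 15:00–16:30, 18:00–20:30.
Kira ∩ Farrukh: 10:00–11:00, 15:30–16:30, 18:30–20:30.
Kira ∩ Farrukh ∩ Elena: 10:00–11:00, 16:00–16:30.
Common window lengths: 60, 30 min; longest is 60.

60 minutes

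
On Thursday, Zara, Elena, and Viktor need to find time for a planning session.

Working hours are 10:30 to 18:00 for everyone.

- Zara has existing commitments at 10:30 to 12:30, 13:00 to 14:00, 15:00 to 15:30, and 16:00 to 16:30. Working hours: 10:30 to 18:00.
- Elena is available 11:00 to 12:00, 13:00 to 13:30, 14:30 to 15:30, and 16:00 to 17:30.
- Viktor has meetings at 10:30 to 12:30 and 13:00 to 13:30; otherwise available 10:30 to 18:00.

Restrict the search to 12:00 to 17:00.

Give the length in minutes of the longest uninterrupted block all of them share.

30 minutes

Zara free within 10:30–18:00: 12:30–13:00, 14:00–15:00, 15:30–16:00, 16:30–18:00.
Viktor free within 10:30–18:00: 12:30–13:00, 13:30–18:00.
Zara ∩ Elena: 14:30–15:00, 16:30–17:30.
Zara ∩ Elena ∩ Viktor: 14:30–15:00, 16:30–17:30.
Restricted to 12:00–17:00: 14:30–15:00, 16:30–17:00.
Common window lengths: 30, 30 min; longest is 30.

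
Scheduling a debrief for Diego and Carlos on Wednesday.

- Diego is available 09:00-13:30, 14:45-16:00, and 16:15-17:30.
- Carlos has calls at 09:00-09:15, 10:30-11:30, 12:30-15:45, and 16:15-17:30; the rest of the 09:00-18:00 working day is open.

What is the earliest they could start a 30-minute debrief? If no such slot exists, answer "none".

09:15

Carlos free within 09:00–18:00: 09:15–10:30, 11:30–12:30, 15:45–16:15, 17:30–18:00.
Diego ∩ Carlos: 09:15–10:30, 11:30–12:30, 15:45–16:00.
Windows ≥ 30 min: 09:15–10:30, 11:30–12:30.
Earliest such window starts at 09:15.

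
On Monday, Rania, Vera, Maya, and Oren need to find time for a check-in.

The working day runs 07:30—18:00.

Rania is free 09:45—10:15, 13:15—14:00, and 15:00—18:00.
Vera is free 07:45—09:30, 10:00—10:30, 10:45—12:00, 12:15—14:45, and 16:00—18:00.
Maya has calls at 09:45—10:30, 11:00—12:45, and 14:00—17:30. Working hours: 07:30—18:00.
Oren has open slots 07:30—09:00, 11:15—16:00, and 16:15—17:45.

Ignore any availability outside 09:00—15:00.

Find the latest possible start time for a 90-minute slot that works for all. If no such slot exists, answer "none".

Maya free within 07:30–18:00: 07:30–09:45, 10:30–11:00, 12:45–14:00, 17:30–18:00.
Rania ∩ Vera: 10:00–10:15, 13:15–14:00, 16:00–18:00.
Rania ∩ Vera ∩ Maya: 13:15–14:00, 17:30–18:00.
Rania ∩ Vera ∩ Maya ∩ Oren: 13:15–14:00, 17:30–17:45.
Restricted to 09:00–15:00: 13:15–14:00.
Windows ≥ 90 min: (none).

none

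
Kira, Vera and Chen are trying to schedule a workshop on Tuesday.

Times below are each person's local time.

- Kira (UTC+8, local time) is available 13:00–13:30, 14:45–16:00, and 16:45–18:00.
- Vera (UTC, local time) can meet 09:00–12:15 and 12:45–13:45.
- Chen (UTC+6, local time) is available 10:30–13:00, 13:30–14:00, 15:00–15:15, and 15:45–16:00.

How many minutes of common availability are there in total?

Kira → UTC: 05:00–05:30, 06:45–08:00, 08:45–10:00.
Vera → UTC: 09:00–12:15, 12:45–13:45.
Chen → UTC: 04:30–07:00, 07:30–08:00, 09:00–09:15, 09:45–10:00.
Kira ∩ Vera: 09:00–10:00.
Kira ∩ Vera ∩ Chen: 09:00–09:15, 09:45–10:00.
Total common minutes: 15 + 15 = 30.

30 minutes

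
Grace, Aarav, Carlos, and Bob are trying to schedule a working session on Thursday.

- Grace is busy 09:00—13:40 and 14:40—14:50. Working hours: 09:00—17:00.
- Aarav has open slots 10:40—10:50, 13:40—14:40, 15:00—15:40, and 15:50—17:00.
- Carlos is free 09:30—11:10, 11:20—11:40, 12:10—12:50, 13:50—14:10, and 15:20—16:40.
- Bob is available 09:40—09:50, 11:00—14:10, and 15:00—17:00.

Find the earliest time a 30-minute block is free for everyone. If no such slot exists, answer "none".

15:50

Grace free within 09:00–17:00: 13:40–14:40, 14:50–17:00.
Grace ∩ Aarav: 13:40–14:40, 15:00–15:40, 15:50–17:00.
Grace ∩ Aarav ∩ Carlos: 13:50–14:10, 15:20–15:40, 15:50–16:40.
Grace ∩ Aarav ∩ Carlos ∩ Bob: 13:50–14:10, 15:20–15:40, 15:50–16:40.
Windows ≥ 30 min: 15:50–16:40.
Earliest such window starts at 15:50.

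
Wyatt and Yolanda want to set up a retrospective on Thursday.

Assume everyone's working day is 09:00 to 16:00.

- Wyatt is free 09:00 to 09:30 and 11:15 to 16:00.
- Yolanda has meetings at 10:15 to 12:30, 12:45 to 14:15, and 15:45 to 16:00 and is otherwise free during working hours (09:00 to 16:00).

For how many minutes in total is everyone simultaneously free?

Yolanda free within 09:00–16:00: 09:00–10:15, 12:30–12:45, 14:15–15:45.
Wyatt ∩ Yolanda: 09:00–09:30, 12:30–12:45, 14:15–15:45.
Total common minutes: 30 + 15 + 90 = 135.

135 minutes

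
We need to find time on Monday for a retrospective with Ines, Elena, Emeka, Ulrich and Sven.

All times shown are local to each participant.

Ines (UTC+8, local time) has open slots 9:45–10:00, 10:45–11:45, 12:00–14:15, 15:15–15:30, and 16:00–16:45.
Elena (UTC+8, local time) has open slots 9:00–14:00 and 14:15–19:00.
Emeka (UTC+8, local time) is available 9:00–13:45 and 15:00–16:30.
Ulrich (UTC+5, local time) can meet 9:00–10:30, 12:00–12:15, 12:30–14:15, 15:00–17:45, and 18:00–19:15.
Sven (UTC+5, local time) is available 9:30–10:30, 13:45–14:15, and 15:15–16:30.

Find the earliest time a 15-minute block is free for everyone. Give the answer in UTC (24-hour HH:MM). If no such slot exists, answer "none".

Ines → UTC: 01:45–02:00, 02:45–03:45, 04:00–06:15, 07:15–07:30, 08:00–08:45.
Elena → UTC: 01:00–06:00, 06:15–11:00.
Emeka → UTC: 01:00–05:45, 07:00–08:30.
Ulrich → UTC: 04:00–05:30, 07:00–07:15, 07:30–09:15, 10:00–12:45, 13:00–14:15.
Sven → UTC: 04:30–05:30, 08:45–09:15, 10:15–11:30.
Ines ∩ Elena: 01:45–02:00, 02:45–03:45, 04:00–06:00, 07:15–07:30, 08:00–08:45.
Ines ∩ Elena ∩ Emeka: 01:45–02:00, 02:45–03:45, 04:00–05:45, 07:15–07:30, 08:00–08:30.
Ines ∩ Elena ∩ Emeka ∩ Ulrich: 04:00–05:30, 08:00–08:30.
Ines ∩ Elena ∩ Emeka ∩ Ulrich ∩ Sven: 04:30–05:30.
Windows ≥ 15 min: 04:30–05:30.
Earliest such window starts at 04:30.

04:30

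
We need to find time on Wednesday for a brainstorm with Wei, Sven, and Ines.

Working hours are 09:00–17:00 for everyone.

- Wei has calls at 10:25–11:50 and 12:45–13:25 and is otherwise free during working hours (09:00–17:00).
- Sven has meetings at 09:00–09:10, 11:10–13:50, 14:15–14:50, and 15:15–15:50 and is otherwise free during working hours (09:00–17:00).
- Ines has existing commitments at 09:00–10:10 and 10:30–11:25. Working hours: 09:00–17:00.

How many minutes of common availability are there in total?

Wei free within 09:00–17:00: 09:00–10:25, 11:50–12:45, 13:25–17:00.
Sven free within 09:00–17:00: 09:10–11:10, 13:50–14:15, 14:50–15:15, 15:50–17:00.
Ines free within 09:00–17:00: 10:10–10:30, 11:25–17:00.
Wei ∩ Sven: 09:10–10:25, 13:50–14:15, 14:50–15:15, 15:50–17:00.
Wei ∩ Sven ∩ Ines: 10:10–10:25, 13:50–14:15, 14:50–15:15, 15:50–17:00.
Total common minutes: 15 + 25 + 25 + 70 = 135.

135 minutes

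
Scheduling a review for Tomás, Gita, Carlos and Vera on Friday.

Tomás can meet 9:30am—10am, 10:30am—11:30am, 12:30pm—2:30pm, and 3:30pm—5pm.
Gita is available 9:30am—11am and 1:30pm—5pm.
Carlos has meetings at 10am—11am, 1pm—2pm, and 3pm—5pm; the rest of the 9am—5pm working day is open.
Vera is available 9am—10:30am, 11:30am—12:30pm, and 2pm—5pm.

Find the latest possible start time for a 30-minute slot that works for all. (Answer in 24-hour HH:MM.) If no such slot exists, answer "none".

14:00

Carlos free within 09:00–17:00: 09:00–10:00, 11:00–13:00, 14:00–15:00.
Tomás ∩ Gita: 09:30–10:00, 10:30–11:00, 13:30–14:30, 15:30–17:00.
Tomás ∩ Gita ∩ Carlos: 09:30–10:00, 14:00–14:30.
Tomás ∩ Gita ∩ Carlos ∩ Vera: 09:30–10:00, 14:00–14:30.
Windows ≥ 30 min: 09:30–10:00, 14:00–14:30.
Latest start in the last window 14:00–14:30 is 14:30 − 30 min = 14:00.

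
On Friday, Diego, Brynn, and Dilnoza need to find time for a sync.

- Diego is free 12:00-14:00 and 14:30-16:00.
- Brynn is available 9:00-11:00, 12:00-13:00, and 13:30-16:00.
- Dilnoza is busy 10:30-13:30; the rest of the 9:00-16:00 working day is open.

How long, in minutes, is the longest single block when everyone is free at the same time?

90 minutes

Dilnoza free within 09:00–16:00: 09:00–10:30, 13:30–16:00.
Diego ∩ Brynn: 12:00–13:00, 13:30–14:00, 14:30–16:00.
Diego ∩ Brynn ∩ Dilnoza: 13:30–14:00, 14:30–16:00.
Common window lengths: 30, 90 min; longest is 90.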